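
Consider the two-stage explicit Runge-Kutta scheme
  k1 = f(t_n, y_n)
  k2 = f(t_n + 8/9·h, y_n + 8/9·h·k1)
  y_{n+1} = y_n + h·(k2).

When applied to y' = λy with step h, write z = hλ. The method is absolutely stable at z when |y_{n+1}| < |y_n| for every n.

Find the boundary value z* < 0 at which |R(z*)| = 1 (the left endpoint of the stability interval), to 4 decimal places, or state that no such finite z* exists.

z* = -1.1250.

Set f=λy, z=hλ:
  k1=λy_n ⇒ h·k1=z·y_n;  k2=λ(1+8/9z)y_n ⇒ h·k2=z(1+8/9z)y_n
  y_{n+1}/y_n = 1 + z(1+8/9z) = 1 + z + 8/9z²
  ⇒ R(z) = 1 + z + 8/9z².

Find x<0 with |R(x)|<1.
x=-0.7: |R|=0.7356
R=1: x+8/9x²=0 ⇒ x=−9/8=-1.1250; min R=1−1/(4·8/9)=0.7188>−1
Confirm numerically:
  x=-1.102: |R|=0.97747 <1
  x=-0.859: |R|=0.79689 <1
  x=-0.697: |R|=0.73483 <1
  x=-1.549: |R|=1.58380 >1
  x=-1.184: |R|=1.06209 >1
Stable set (-1.1250, 0).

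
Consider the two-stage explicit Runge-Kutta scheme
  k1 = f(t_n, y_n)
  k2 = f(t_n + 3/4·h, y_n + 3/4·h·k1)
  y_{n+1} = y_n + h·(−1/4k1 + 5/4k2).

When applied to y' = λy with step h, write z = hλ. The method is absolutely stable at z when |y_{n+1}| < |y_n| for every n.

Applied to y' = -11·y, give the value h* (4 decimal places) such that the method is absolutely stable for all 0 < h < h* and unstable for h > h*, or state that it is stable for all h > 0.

(-1.0667,0); λ=-11 ⇒ h* = (16/15)/11 = 0.0970.

With y'=λy (z=hλ):
  k1=λy_n ⇒ h·k1=z·y_n;  k2=λ(1+3/4z)y_n ⇒ h·k2=z(1+3/4z)y_n
  y_{n+1}/y_n = 1 − 1/4z + 5/4z(1+3/4z) = 1 + z + 15/16z²
  R(z) = 1 + z + 15/16z².

Boundary: |R(x)|=1, x<0.
x=-0.77: |R|=0.7858
R=1: x+15/16x²=0 ⇒ x=−16/15=-1.0667; min R=1−1/(4·15/16)=0.7333>−1
Confirm numerically:
  x=-0.889: |R|=0.85193 <1
  x=-0.813: |R|=0.80666 <1
  x=-0.751: |R|=0.77775 <1
  x=-0.700: |R|=0.75938 <1
  x=-1.550: |R|=1.70234 >1
  x=-1.484: |R|=1.58061 >1
  x=-1.274: |R|=1.24763 >1
So |R|<1 on (-1.0667, 0).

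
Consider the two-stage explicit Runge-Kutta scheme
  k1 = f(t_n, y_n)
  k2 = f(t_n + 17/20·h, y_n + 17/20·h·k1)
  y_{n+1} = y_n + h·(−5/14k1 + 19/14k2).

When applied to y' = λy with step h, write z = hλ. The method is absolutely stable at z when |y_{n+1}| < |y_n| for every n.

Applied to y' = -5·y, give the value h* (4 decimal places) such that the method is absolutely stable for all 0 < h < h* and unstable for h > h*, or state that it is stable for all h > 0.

(-0.8669,0); λ=-5 ⇒ h* = (280/323)/5 = 0.1734.

Test eqn y'=λy, z=hλ:
  k1=λy_n ⇒ h·k1=z·y_n;  k2=λ(1+17/20z)y_n ⇒ h·k2=z(1+17/20z)y_n
  y_{n+1}/y_n = 1 − 5/14z + 19/14z(1+17/20z) = 1 + z + 323/280z²
  Hence R(z) = 1 + z + 323/280z².

Find x<0 with |R(x)|<1.
x=-1.69: |R|=2.6047
R=1: x+323/280x²=0 ⇒ x=−280/323=-0.8669; min R=1−1/(4·323/280)=0.7833>−1
Confirm numerically:
  x=-0.732: |R|=0.88611 <1
  x=-0.489: |R|=0.78684 <1
  x=-0.370: |R|=0.78792 <1
  x=-1.293: |R|=1.63560 >1
  x=-1.247: |R|=1.54681 >1
Interval (-0.8669, 0).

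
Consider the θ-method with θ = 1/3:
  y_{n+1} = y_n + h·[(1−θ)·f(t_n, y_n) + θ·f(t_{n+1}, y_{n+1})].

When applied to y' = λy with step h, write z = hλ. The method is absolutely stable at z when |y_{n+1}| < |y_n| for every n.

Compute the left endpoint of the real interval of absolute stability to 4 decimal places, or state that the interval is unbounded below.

With y'=λy (z=hλ):
  y_{n+1} = y_n + z·[2/3·y_n + 1/3·y_{n+1}] ⇒ (1 − 1/3z)y_{n+1} = (1 + 2/3z)y_n
  Hence R(z) = (1 + 2/3z)/(1 − 1/3z).

Find x<0 with |R(x)|<1.
x=-0.54: |R|=0.5424
R=−1: 1+2/3x = −1+1/3x ⇒ -1/3x=2 ⇒ x=2/(-1/3)=-6.0000
Confirm numerically:
  x=-5.649: |R|=0.95942 <1
  x=-5.326: |R|=0.91905 <1
  x=-4.897: |R|=0.86033 <1
  x=-4.747: |R|=0.83826 <1
  x=-6.397: |R|=1.04225 >1
  x=-6.231: |R|=1.02502 >1
So |R|<1 on (-6.0000, 0).

left endpoint -6.0000.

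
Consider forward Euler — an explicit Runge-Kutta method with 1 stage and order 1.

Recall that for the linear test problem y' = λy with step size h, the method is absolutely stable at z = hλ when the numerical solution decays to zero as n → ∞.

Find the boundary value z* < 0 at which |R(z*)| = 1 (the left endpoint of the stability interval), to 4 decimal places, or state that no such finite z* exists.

left endpoint -2.0000.

Test eqn y'=λy, z=hλ:
  order 1, 1-stage ⇒ R(z)=1+z
  (e.g. R(-0.33)=0.67000, |R|=0.67000)

Find x<0 with |R(x)|<1.
x=-0.33: |R|=0.6700
|R(-1.85)|=0.8500 |R(-1.51)|=0.5100 |R(-0.94)|=0.0600
Bisect:
  x_lo=-2.3979 |R|=1.3979  x_hi=-0.2579 |R|=0.7421
  mid=-1.32792 |R|=0.32792 →hi
  mid=-1.86292 |R|=0.86292 →hi
  mid=-2.13043 |R|=1.13043 →lo
  mid=-1.99668 |R|=0.99668 →hi
  mid=-2.06355 |R|=1.06355 →lo
  mid=-2.03011 |R|=1.03011 →lo
  mid=-2.01339 |R|=1.01339 →lo
  mid=-2.00504 |R|=1.00504 →lo
  mid=-2.00086 |R|=1.00086 →lo
  ...
  [-2.00007,-1.99994] ⇒ x*=-2.0000
Stable set (-2.0000, 0).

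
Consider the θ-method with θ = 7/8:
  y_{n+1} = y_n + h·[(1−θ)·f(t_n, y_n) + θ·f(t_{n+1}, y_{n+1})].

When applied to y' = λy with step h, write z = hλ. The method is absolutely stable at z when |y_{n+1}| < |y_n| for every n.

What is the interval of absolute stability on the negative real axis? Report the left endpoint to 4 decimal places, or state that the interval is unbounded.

(−∞, 0) — no finite endpoint.

With y'=λy (z=hλ):
  y_{n+1} = y_n + z·[1/8·y_n + 7/8·y_{n+1}] ⇒ (1 − 7/8z)y_{n+1} = (1 + 1/8z)y_n
  R(z) = (1 + 1/8z)/(1 − 7/8z).

Solve |R(x)|<1 on ℝ⁻.
x=-0.88: |R|=0.5028
x=-2: |R|=0.2727
x=-10: |R|=0.0256
x=-100: |R|=0.1299
θ=7/8≥1/2 ⇒ |1+1/8x|<|1−7/8x| ∀x<0 ⇒ stable on all of ℝ⁻.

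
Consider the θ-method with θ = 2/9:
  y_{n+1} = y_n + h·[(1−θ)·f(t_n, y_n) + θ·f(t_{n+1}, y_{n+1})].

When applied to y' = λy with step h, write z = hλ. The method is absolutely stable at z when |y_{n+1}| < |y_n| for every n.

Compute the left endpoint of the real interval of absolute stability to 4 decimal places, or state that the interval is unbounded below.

On y'=λy, z=hλ:
  y_{n+1} = y_n + z·[7/9·y_n + 2/9·y_{n+1}] ⇒ (1 − 2/9z)y_{n+1} = (1 + 7/9z)y_n
  ⇒ R(z) = (1 + 7/9z)/(1 − 2/9z).

Solve |R(x)|<1 on ℝ⁻.
x=-1.6: |R|=0.1803
R=−1: 1+7/9x = −1+2/9x ⇒ -5/9x=2 ⇒ x=2/(-5/9)=-3.6000
Confirm numerically:
  x=-2.567: |R|=0.63457 <1
  x=-2.208: |R|=0.48122 <1
  x=-2.170: |R|=0.46402 <1
  x=-3.906: |R|=1.09101 >1
  x=-3.834: |R|=1.07019 >1
So |R|<1 on (-3.6000, 0).

left endpoint -3.6000.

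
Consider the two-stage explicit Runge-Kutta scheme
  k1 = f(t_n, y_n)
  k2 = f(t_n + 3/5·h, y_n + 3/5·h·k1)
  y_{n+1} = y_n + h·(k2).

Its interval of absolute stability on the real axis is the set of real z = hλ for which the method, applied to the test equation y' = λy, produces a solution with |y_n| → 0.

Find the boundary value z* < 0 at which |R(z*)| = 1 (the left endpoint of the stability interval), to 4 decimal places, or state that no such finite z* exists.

left endpoint -1.6667.

Set f=λy, z=hλ:
  k1=λy_n ⇒ h·k1=z·y_n;  k2=λ(1+3/5z)y_n ⇒ h·k2=z(1+3/5z)y_n
  y_{n+1}/y_n = 1 + z(1+3/5z) = 1 + z + 3/5z²
  so R(z) = 1 + z + 3/5z².

Need |R(x)|<1, x<0.
x=-0.5: |R|=0.6500
R=1: x+3/5x²=0 ⇒ x=−5/3=-1.6667; min R=1−1/(4·3/5)=0.5833>−1
Confirm numerically:
  x=-1.299: |R|=0.71344 <1
  x=-1.156: |R|=0.64580 <1
  x=-1.093: |R|=0.62379 <1
  x=-0.874: |R|=0.58433 <1
  x=-2.152: |R|=1.62666 >1
  x=-2.064: |R|=1.49206 >1
Interval (-1.6667, 0).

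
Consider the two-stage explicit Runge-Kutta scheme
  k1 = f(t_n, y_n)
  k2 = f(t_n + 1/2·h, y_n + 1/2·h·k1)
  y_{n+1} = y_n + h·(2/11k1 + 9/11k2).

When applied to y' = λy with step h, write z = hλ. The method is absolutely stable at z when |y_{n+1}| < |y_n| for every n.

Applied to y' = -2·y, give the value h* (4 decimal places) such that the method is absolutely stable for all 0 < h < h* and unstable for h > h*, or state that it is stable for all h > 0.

Test eqn y'=λy, z=hλ:
  k1=λy_n ⇒ h·k1=z·y_n;  k2=λ(1+1/2z)y_n ⇒ h·k2=z(1+1/2z)y_n
  y_{n+1}/y_n = 1 + 2/11z + 9/11z(1+1/2z) = 1 + z + 9/22z²
  Hence R(z) = 1 + z + 9/22z².

Solve |R(x)|<1 on ℝ⁻.
x=-1.17: |R|=0.3900
R=1: x+9/22x²=0 ⇒ x=−22/9=-2.4444; min R=1−1/(4·9/22)=0.3889>−1
Confirm numerically:
  x=-2.232: |R|=0.80602 <1
  x=-2.229: |R|=0.80354 <1
  x=-1.894: |R|=0.57351 <1
  x=-2.910: |R|=1.55422 >1
  x=-2.634: |R|=1.20425 >1
So |R|<1 on (-2.4444, 0).

(-2.4444,0); λ=-2 ⇒ h* = (22/9)/2 = 1.2222.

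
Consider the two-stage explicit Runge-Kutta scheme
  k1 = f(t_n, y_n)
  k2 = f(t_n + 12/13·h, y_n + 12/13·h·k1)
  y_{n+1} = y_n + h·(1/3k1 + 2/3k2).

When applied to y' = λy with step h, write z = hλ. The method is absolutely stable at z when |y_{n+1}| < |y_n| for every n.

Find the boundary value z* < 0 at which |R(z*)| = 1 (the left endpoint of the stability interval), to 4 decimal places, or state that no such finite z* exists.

z* = -1.6250.

Set f=λy, z=hλ:
  k1=λy_n ⇒ h·k1=z·y_n;  k2=λ(1+12/13z)y_n ⇒ h·k2=z(1+12/13z)y_n
  y_{n+1}/y_n = 1 + 1/3z + 2/3z(1+12/13z) = 1 + z + 8/13z²
  Hence R(z) = 1 + z + 8/13z².

Solve |R(x)|<1 on ℝ⁻.
x=-1.31: |R|=0.7461
R=1: x+8/13x²=0 ⇒ x=−13/8=-1.6250; min R=1−1/(4·8/13)=0.5938>−1
Confirm numerically:
  x=-1.385: |R|=0.79545 <1
  x=-1.243: |R|=0.70780 <1
  x=-0.756: |R|=0.59571 <1
  x=-0.704: |R|=0.60099 <1
  x=-1.932: |R|=1.36500 >1
  x=-1.889: |R|=1.30689 >1
Interval (-1.6250, 0).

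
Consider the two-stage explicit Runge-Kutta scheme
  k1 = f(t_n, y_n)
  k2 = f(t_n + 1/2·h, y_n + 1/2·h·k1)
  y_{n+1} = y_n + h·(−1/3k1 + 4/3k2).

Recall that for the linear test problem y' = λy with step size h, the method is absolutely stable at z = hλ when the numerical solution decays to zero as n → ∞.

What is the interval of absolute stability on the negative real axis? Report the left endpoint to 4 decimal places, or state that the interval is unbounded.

On y'=λy, z=hλ:
  k1=λy_n ⇒ h·k1=z·y_n;  k2=λ(1+1/2z)y_n ⇒ h·k2=z(1+1/2z)y_n
  y_{n+1}/y_n = 1 − 1/3z + 4/3z(1+1/2z) = 1 + z + 2/3z²
  ⇒ R(z) = 1 + z + 2/3z².

Boundary: |R(x)|=1, x<0.
x=-1.74: |R|=1.2784
R=1: x+2/3x²=0 ⇒ x=−3/2=-1.5000; min R=1−1/(4·2/3)=0.6250>−1
Confirm numerically:
  x=-1.451: |R|=0.95260 <1
  x=-1.427: |R|=0.93055 <1
  x=-0.688: |R|=0.62756 <1
  x=-1.735: |R|=1.27182 >1
  x=-1.690: |R|=1.21407 >1
So |R|<1 on (-1.5000, 0).

z∈(-1.5000,0).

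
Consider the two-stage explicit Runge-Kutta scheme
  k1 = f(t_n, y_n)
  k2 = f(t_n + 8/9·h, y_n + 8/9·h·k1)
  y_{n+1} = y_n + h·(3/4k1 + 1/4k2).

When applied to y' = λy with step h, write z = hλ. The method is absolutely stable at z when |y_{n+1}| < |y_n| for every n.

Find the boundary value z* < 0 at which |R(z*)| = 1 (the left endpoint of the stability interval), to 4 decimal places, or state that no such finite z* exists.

z* = -4.5000.

With y'=λy (z=hλ):
  k1=λy_n ⇒ h·k1=z·y_n;  k2=λ(1+8/9z)y_n ⇒ h·k2=z(1+8/9z)y_n
  y_{n+1}/y_n = 1 + 3/4z + 1/4z(1+8/9z) = 1 + z + 2/9z²
  ⇒ R(z) = 1 + z + 2/9z².

Find x<0 with |R(x)|<1.
x=-1: |R|=0.2222
R=1: x+2/9x²=0 ⇒ x=−9/2=-4.5000; min R=1−1/(4·2/9)=-0.1250>−1
Confirm numerically:
  x=-4.180: |R|=0.70276 <1
  x=-3.928: |R|=0.50071 <1
  x=-2.738: |R|=0.07208 <1
  x=-2.502: |R|=0.11089 <1
  x=-5.095: |R|=1.67367 >1
  x=-4.644: |R|=1.14861 >1
Interval (-4.5000, 0).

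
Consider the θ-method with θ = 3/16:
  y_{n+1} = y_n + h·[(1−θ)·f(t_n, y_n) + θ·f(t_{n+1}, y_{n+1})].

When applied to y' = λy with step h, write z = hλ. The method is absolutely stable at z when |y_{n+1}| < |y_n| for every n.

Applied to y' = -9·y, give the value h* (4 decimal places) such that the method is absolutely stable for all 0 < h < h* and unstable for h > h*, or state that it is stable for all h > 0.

(-3.2000,0); λ=-9 ⇒ h* = (16/5)/9 = 0.3556.

On y'=λy, z=hλ:
  y_{n+1} = y_n + z·[13/16·y_n + 3/16·y_{n+1}] ⇒ (1 − 3/16z)y_{n+1} = (1 + 13/16z)y_n
  so R(z) = (1 + 13/16z)/(1 − 3/16z).

Need |R(x)|<1, x<0.
x=-1.08: |R|=0.1019
R=−1: 1+13/16x = −1+3/16x ⇒ -5/8x=2 ⇒ x=2/(-5/8)=-3.2000
Confirm numerically:
  x=-2.016: |R|=0.46299 <1
  x=-1.931: |R|=0.41770 <1
  x=-1.584: |R|=0.22128 <1
  x=-3.524: |R|=1.12193 >1
  x=-3.360: |R|=1.06135 >1
  x=-3.261: |R|=1.02366 >1
Interval (-3.2000, 0).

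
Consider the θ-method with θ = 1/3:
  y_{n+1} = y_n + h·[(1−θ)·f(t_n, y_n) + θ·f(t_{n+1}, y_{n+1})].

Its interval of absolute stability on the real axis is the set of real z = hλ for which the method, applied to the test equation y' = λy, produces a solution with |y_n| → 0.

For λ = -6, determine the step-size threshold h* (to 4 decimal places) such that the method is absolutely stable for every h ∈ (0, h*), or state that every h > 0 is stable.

With y'=λy (z=hλ):
  y_{n+1} = y_n + z·[2/3·y_n + 1/3·y_{n+1}] ⇒ (1 − 1/3z)y_{n+1} = (1 + 2/3z)y_n
  R(z) = (1 + 2/3z)/(1 − 1/3z).

Boundary: |R(x)|=1, x<0.
x=-1.78: |R|=0.1172
R=−1: 1+2/3x = −1+1/3x ⇒ -1/3x=2 ⇒ x=2/(-1/3)=-6.0000
Confirm numerically:
  x=-4.985: |R|=0.87289 <1
  x=-4.709: |R|=0.83253 <1
  x=-3.649: |R|=0.64641 <1
  x=-6.466: |R|=1.04923 >1
  x=-6.172: |R|=1.01875 >1
Interval (-6.0000, 0).

(-6.0000,0); λ=-6 ⇒ h* = (6)/6 = 1.0000.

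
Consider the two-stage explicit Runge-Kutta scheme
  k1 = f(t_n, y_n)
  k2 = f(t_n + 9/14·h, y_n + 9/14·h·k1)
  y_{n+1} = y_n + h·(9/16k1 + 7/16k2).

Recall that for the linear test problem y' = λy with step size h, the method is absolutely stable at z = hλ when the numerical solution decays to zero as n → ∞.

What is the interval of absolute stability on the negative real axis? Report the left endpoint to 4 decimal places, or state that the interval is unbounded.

Test eqn y'=λy, z=hλ:
  k1=λy_n ⇒ h·k1=z·y_n;  k2=λ(1+9/14z)y_n ⇒ h·k2=z(1+9/14z)y_n
  y_{n+1}/y_n = 1 + 9/16z + 7/16z(1+9/14z) = 1 + z + 9/32z²
  so R(z) = 1 + z + 9/32z².

Solve |R(x)|<1 on ℝ⁻.
x=-1.07: |R|=0.2520
R=1: x+9/32x²=0 ⇒ x=−32/9=-3.5556; min R=1−1/(4·9/32)=0.1111>−1
Confirm numerically:
  x=-3.353: |R|=0.80898 <1
  x=-3.194: |R|=0.67521 <1
  x=-2.225: |R|=0.16736 <1
  x=-1.874: |R|=0.11372 <1
  x=-3.810: |R|=1.27265 >1
  x=-3.704: |R|=1.15464 >1
So |R|<1 on (-3.5556, 0).

z∈(-3.5556,0).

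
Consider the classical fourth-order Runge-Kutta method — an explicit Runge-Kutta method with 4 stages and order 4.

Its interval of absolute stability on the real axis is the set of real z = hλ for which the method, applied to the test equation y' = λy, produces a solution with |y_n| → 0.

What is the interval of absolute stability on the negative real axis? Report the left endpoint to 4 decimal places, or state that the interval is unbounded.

Set f=λy, z=hλ:
  order 4, 4-stage ⇒ R(z)=1+z+z^2/2+z^3/6+z^4/24
  (e.g. R(-1.56)=0.27083, |R|=0.27083)

Solve |R(x)|<1 on ℝ⁻.
x=-1.56: |R|=0.2708
|R(-2.19)|=0.4159 |R(-1.76)|=0.2800 |R(-1.24)|=0.3095
Bisect:
  x_lo=-3.2893 |R|=2.0667  x_hi=-0.0672 |R|=0.9350
  mid=-1.67826 |R|=0.27274 →hi
  mid=-2.48379 |R|=0.63278 →hi
  mid=-2.88656 |R|=1.16373 →lo
  mid=-2.68518 |R|=0.85925 →hi
  mid=-2.78587 |R|=1.00087 →lo
  mid=-2.73552 |R|=0.92752 →hi
  mid=-2.76070 |R|=0.96354 →hi
  mid=-2.77328 |R|=0.98204 →hi
  ...
  [-2.78548,-2.78528] ⇒ x*=-2.7853
So |R|<1 on (-2.7853, 0).

z∈(-2.7853,0).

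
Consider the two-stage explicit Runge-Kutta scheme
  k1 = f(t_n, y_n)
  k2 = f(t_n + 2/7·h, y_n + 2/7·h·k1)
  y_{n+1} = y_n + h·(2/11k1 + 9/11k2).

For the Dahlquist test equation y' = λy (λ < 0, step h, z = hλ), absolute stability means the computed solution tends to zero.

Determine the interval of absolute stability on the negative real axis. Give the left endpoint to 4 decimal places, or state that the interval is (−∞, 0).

With y'=λy (z=hλ):
  k1=λy_n ⇒ h·k1=z·y_n;  k2=λ(1+2/7z)y_n ⇒ h·k2=z(1+2/7z)y_n
  y_{n+1}/y_n = 1 + 2/11z + 9/11z(1+2/7z) = 1 + z + 18/77z²
  ⇒ R(z) = 1 + z + 18/77z².

Boundary: |R(x)|=1, x<0.
x=-0.74: |R|=0.3880
R=1: x+18/77x²=0 ⇒ x=−77/18=-4.2778; min R=1−1/(4·18/77)=-0.0694>−1
Confirm numerically:
  x=-3.600: |R|=0.42961 <1
  x=-3.077: |R|=0.13628 <1
  x=-2.356: |R|=0.05843 <1
  x=-4.517: |R|=1.25260 >1
  x=-4.332: |R|=1.05491 >1
Stable set (-4.2778, 0).

z∈(-4.2778,0).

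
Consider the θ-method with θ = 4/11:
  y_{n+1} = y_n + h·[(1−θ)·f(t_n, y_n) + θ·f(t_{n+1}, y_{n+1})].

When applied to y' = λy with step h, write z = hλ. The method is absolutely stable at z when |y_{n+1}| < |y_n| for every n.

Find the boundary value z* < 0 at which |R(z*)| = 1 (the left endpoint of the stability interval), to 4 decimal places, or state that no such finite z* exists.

z* = -7.3333.

Test eqn y'=λy, z=hλ:
  y_{n+1} = y_n + z·[7/11·y_n + 4/11·y_{n+1}] ⇒ (1 − 4/11z)y_{n+1} = (1 + 7/11z)y_n
  so R(z) = (1 + 7/11z)/(1 − 4/11z).

Find x<0 with |R(x)|<1.
x=-1.45: |R|=0.0506
R=−1: 1+7/11x = −1+4/11x ⇒ -3/11x=2 ⇒ x=2/(-3/11)=-7.3333
Confirm numerically:
  x=-6.427: |R|=0.92593 <1
  x=-4.618: |R|=0.72360 <1
  x=-3.660: |R|=0.57020 <1
  x=-3.100: |R|=0.45726 <1
  x=-7.655: |R|=1.02319 >1
  x=-7.639: |R|=1.02207 >1
  x=-7.363: |R|=1.00220 >1
Interval (-7.3333, 0).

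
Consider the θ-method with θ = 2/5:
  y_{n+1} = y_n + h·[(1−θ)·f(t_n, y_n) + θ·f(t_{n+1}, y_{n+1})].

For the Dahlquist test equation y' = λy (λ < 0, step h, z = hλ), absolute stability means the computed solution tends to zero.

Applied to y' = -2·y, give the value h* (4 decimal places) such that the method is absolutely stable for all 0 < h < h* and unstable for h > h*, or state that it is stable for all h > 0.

Set f=λy, z=hλ:
  y_{n+1} = y_n + z·[3/5·y_n + 2/5·y_{n+1}] ⇒ (1 − 2/5z)y_{n+1} = (1 + 3/5z)y_n
  ⇒ R(z) = (1 + 3/5z)/(1 − 2/5z).

Boundary: |R(x)|=1, x<0.
x=-0.49: |R|=0.5903
R=−1: 1+3/5x = −1+2/5x ⇒ -1/5x=2 ⇒ x=2/(-1/5)=-10.0000
Confirm numerically:
  x=-5.330: |R|=0.70179 <1
  x=-4.828: |R|=0.64711 <1
  x=-4.527: |R|=0.61057 <1
  x=-4.071: |R|=0.54885 <1
  x=-10.422: |R|=1.01633 >1
  x=-10.326: |R|=1.01271 >1
  x=-10.090: |R|=1.00357 >1
So |R|<1 on (-10.0000, 0).

(-10.0000,0); λ=-2 ⇒ h* = (10)/2 = 5.0000.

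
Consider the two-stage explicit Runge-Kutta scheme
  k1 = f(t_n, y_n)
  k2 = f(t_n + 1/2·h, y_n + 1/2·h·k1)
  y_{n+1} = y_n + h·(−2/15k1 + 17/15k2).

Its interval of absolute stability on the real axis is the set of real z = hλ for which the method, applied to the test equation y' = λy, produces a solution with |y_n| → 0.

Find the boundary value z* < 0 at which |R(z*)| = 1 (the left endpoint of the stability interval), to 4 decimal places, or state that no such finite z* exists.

left endpoint -1.7647.

With y'=λy (z=hλ):
  k1=λy_n ⇒ h·k1=z·y_n;  k2=λ(1+1/2z)y_n ⇒ h·k2=z(1+1/2z)y_n
  y_{n+1}/y_n = 1 − 2/15z + 17/15z(1+1/2z) = 1 + z + 17/30z²
  R(z) = 1 + z + 17/30z².

Solve |R(x)|<1 on ℝ⁻.
x=-0.73: |R|=0.5720
R=1: x+17/30x²=0 ⇒ x=−30/17=-1.7647; min R=1−1/(4·17/30)=0.5588>−1
Confirm numerically:
  x=-1.676: |R|=0.91575 <1
  x=-1.316: |R|=0.66539 <1
  x=-1.082: |R|=0.58141 <1
  x=-0.875: |R|=0.55885 <1
  x=-2.124: |R|=1.43245 >1
  x=-2.041: |R|=1.31955 >1
So |R|<1 on (-1.7647, 0).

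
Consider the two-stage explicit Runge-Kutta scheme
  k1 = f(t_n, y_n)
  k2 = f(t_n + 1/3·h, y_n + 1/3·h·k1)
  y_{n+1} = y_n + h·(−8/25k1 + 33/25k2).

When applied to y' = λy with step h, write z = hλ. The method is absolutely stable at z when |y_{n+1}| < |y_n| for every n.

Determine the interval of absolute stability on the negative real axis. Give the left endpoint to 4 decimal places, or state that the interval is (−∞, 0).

On y'=λy, z=hλ:
  k1=λy_n ⇒ h·k1=z·y_n;  k2=λ(1+1/3z)y_n ⇒ h·k2=z(1+1/3z)y_n
  y_{n+1}/y_n = 1 − 8/25z + 33/25z(1+1/3z) = 1 + z + 11/25z²
  Hence R(z) = 1 + z + 11/25z².

Find x<0 with |R(x)|<1.
x=-0.43: |R|=0.6514
R=1: x+11/25x²=0 ⇒ x=−25/11=-2.2727; min R=1−1/(4·11/25)=0.4318>−1
Confirm numerically:
  x=-2.103: |R|=0.84295 <1
  x=-1.491: |R|=0.48716 <1
  x=-1.107: |R|=0.43220 <1
  x=-2.794: |R|=1.64083 >1
  x=-2.733: |R|=1.55349 >1
  x=-2.443: |R|=1.18303 >1
So |R|<1 on (-2.2727, 0).

(-2.2727, 0).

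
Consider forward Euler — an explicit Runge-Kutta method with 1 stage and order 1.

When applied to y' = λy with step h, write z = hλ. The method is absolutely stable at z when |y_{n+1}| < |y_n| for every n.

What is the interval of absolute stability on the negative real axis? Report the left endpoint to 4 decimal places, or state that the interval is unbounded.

Test eqn y'=λy, z=hλ:
  order 1, 1-stage ⇒ R(z)=1+z
  (e.g. R(-1.24)=-0.24000, |R|=0.24000)

Boundary: |R(x)|=1, x<0.
x=-1.24: |R|=0.2400
|R(-1.34)|=0.3400 |R(-1.32)|=0.3200 |R(-0.9)|=0.1000
Bisect:
  x_lo=-2.7609 |R|=1.7609  x_hi=-0.0987 |R|=0.9013
  mid=-1.42978 |R|=0.42978 →hi
  mid=-2.09532 |R|=1.09532 →lo
  mid=-1.76255 |R|=0.76255 →hi
  mid=-1.92893 |R|=0.92893 →hi
  mid=-2.01212 |R|=1.01212 →lo
  mid=-1.97053 |R|=0.97053 →hi
  mid=-1.99133 |R|=0.99133 →hi
  mid=-2.00172 |R|=1.00172 →lo
  ...
  [-2.00010,-1.99994] ⇒ x*=-2.0000
So |R|<1 on (-2.0000, 0).

z∈(-2.0000,0).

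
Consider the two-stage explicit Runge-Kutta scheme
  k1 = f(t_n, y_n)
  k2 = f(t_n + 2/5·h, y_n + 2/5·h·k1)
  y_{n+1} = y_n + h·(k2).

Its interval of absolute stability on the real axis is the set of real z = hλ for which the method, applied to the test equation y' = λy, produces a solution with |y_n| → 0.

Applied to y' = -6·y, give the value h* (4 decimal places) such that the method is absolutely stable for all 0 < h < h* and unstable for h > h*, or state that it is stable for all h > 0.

(-2.5000,0); λ=-6 ⇒ h* = (5/2)/6 = 0.4167.

Set f=λy, z=hλ:
  k1=λy_n ⇒ h·k1=z·y_n;  k2=λ(1+2/5z)y_n ⇒ h·k2=z(1+2/5z)y_n
  y_{n+1}/y_n = 1 + z(1+2/5z) = 1 + z + 2/5z²
  Hence R(z) = 1 + z + 2/5z².

Need |R(x)|<1, x<0.
x=-1.55: |R|=0.4110
R=1: x+2/5x²=0 ⇒ x=−5/2=-2.5000; min R=1−1/(4·2/5)=0.3750>−1
Confirm numerically:
  x=-1.478: |R|=0.39579 <1
  x=-1.402: |R|=0.38424 <1
  x=-1.197: |R|=0.37612 <1
  x=-2.807: |R|=1.34470 >1
  x=-2.785: |R|=1.31749 >1
  x=-2.600: |R|=1.10400 >1
So |R|<1 on (-2.5000, 0).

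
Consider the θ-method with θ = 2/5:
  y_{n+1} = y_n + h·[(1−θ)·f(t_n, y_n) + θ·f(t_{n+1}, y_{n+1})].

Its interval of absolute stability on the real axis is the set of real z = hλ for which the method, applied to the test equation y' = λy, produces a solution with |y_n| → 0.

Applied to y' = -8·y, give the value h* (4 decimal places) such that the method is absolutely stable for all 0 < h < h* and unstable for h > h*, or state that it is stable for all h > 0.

(-10.0000,0); λ=-8 ⇒ h* = (10)/8 = 1.2500.

On y'=λy, z=hλ:
  y_{n+1} = y_n + z·[3/5·y_n + 2/5·y_{n+1}] ⇒ (1 − 2/5z)y_{n+1} = (1 + 3/5z)y_n
  R(z) = (1 + 3/5z)/(1 − 2/5z).

Need |R(x)|<1, x<0.
x=-1.1: |R|=0.2361
R=−1: 1+3/5x = −1+2/5x ⇒ -1/5x=2 ⇒ x=2/(-1/5)=-10.0000
Confirm numerically:
  x=-9.557: |R|=0.98163 <1
  x=-9.349: |R|=0.97253 <1
  x=-4.449: |R|=0.60059 <1
  x=-4.321: |R|=0.58371 <1
  x=-10.579: |R|=1.02213 >1
  x=-10.491: |R|=1.01890 >1
  x=-10.410: |R|=1.01588 >1
Interval (-10.0000, 0).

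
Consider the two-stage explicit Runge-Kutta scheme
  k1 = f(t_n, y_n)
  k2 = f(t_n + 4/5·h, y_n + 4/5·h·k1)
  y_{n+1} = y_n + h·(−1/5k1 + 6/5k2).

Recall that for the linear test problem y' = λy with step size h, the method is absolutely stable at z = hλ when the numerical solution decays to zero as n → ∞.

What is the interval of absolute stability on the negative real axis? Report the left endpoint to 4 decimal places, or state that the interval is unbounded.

With y'=λy (z=hλ):
  k1=λy_n ⇒ h·k1=z·y_n;  k2=λ(1+4/5z)y_n ⇒ h·k2=z(1+4/5z)y_n
  y_{n+1}/y_n = 1 − 1/5z + 6/5z(1+4/5z) = 1 + z + 24/25z²
  Hence R(z) = 1 + z + 24/25z².

Boundary: |R(x)|=1, x<0.
x=-1.05: |R|=1.0084
R=1: x+24/25x²=0 ⇒ x=−25/24=-1.0417; min R=1−1/(4·24/25)=0.7396>−1
Confirm numerically:
  x=-0.731: |R|=0.78199 <1
  x=-0.679: |R|=0.76360 <1
  x=-0.676: |R|=0.76270 <1
  x=-0.440: |R|=0.74586 <1
  x=-1.604: |R|=1.86590 >1
  x=-1.450: |R|=1.56840 >1
  x=-1.247: |R|=1.24581 >1
Stable set (-1.0417, 0).

z∈(-1.0417,0).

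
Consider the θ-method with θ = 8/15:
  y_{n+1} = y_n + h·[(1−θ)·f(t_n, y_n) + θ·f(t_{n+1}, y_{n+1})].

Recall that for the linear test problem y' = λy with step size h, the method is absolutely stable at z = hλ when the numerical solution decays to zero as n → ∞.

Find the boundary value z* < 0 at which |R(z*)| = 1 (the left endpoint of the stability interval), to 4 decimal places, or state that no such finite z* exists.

With y'=λy (z=hλ):
  y_{n+1} = y_n + z·[7/15·y_n + 8/15·y_{n+1}] ⇒ (1 − 8/15z)y_{n+1} = (1 + 7/15z)y_n
  R(z) = (1 + 7/15z)/(1 − 8/15z).

Boundary: |R(x)|=1, x<0.
x=-1.65: |R|=0.1223
x=-2: |R|=0.0323
x=-10: |R|=0.5789
x=-100: |R|=0.8405
θ=8/15≥1/2 ⇒ |1+7/15x|<|1−8/15x| ∀x<0 ⇒ stable on all of ℝ⁻.

interval (−∞, 0).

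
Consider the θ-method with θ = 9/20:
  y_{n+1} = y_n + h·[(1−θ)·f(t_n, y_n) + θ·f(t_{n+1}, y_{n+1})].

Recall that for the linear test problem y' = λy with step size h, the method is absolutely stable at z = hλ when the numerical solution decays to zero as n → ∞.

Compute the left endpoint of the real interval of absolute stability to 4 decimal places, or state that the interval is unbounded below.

z* = -20.0000.

Test eqn y'=λy, z=hλ:
  y_{n+1} = y_n + z·[11/20·y_n + 9/20·y_{n+1}] ⇒ (1 − 9/20z)y_{n+1} = (1 + 11/20z)y_n
  R(z) = (1 + 11/20z)/(1 − 9/20z).

Find x<0 with |R(x)|<1.
x=-1.33: |R|=0.1680
R=−1: 1+11/20x = −1+9/20x ⇒ -1/10x=2 ⇒ x=2/(-1/10)=-20.0000
Confirm numerically:
  x=-17.733: |R|=0.97475 <1
  x=-15.089: |R|=0.93696 <1
  x=-11.234: |R|=0.85523 <1
  x=-10.540: |R|=0.83528 <1
  x=-20.522: |R|=1.00510 >1
  x=-20.319: |R|=1.00314 >1
  x=-20.043: |R|=1.00043 >1
So |R|<1 on (-20.0000, 0).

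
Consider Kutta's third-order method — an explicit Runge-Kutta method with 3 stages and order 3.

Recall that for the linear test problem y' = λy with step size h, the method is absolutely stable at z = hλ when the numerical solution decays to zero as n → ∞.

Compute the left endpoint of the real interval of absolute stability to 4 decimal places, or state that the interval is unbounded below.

left endpoint -2.5127.

Test eqn y'=λy, z=hλ:
  order 3, 3-stage ⇒ R(z)=1+z+z^2/2+z^3/6
  (e.g. R(-0.53)=0.58564, |R|=0.58564)

Solve |R(x)|<1 on ℝ⁻.
x=-0.53: |R|=0.5856
|R(-2.91)|=1.7830 |R(-1.17)|=0.2475 |R(-0.91)|=0.3785
Bisect:
  x_lo=-2.9960 |R|=1.9901  x_hi=-0.0790 |R|=0.9241
  mid=-1.53750 |R|=0.03870 →hi
  mid=-2.26677 |R|=0.63885 →hi
  mid=-2.63140 |R|=1.20602 →lo
  mid=-2.44908 |R|=0.89835 →hi
  mid=-2.54024 |R|=1.04579 →lo
  mid=-2.49466 |R|=0.97052 →hi
  mid=-2.51745 |R|=1.00776 →lo
  mid=-2.50606 |R|=0.98904 →hi
  mid=-2.51176 |R|=0.99837 →hi
  ...
  [-2.51282,-2.51265] ⇒ x*=-2.5127
Interval (-2.5127, 0).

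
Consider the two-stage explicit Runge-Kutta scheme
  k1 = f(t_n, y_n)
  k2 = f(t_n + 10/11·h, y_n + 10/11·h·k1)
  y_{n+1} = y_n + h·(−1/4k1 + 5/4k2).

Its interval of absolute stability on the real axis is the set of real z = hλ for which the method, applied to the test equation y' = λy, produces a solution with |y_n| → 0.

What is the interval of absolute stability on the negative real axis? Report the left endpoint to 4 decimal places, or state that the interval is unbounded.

Test eqn y'=λy, z=hλ:
  k1=λy_n ⇒ h·k1=z·y_n;  k2=λ(1+10/11z)y_n ⇒ h·k2=z(1+10/11z)y_n
  y_{n+1}/y_n = 1 − 1/4z + 5/4z(1+10/11z) = 1 + z + 25/22z²
  R(z) = 1 + z + 25/22z².

Boundary: |R(x)|=1, x<0.
x=-0.79: |R|=0.9192
R=1: x+25/22x²=0 ⇒ x=−22/25=-0.8800; min R=1−1/(4·25/22)=0.7800>−1
Confirm numerically:
  x=-0.810: |R|=0.93557 <1
  x=-0.717: |R|=0.86719 <1
  x=-0.585: |R|=0.80389 <1
  x=-1.391: |R|=1.80773 >1
  x=-1.233: |R|=1.49460 >1
  x=-1.109: |R|=1.28859 >1
So |R|<1 on (-0.8800, 0).

(-0.8800, 0).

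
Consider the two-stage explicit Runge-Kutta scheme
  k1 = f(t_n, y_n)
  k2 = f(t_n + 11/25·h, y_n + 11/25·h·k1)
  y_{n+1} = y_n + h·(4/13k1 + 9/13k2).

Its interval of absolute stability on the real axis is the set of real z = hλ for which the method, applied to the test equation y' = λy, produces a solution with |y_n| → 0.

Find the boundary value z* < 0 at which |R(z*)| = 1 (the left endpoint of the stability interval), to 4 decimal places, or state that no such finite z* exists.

left endpoint -3.2828.

With y'=λy (z=hλ):
  k1=λy_n ⇒ h·k1=z·y_n;  k2=λ(1+11/25z)y_n ⇒ h·k2=z(1+11/25z)y_n
  y_{n+1}/y_n = 1 + 4/13z + 9/13z(1+11/25z) = 1 + z + 99/325z²
  R(z) = 1 + z + 99/325z².

Find x<0 with |R(x)|<1.
x=-0.72: |R|=0.4379
R=1: x+99/325x²=0 ⇒ x=−325/99=-3.2828; min R=1−1/(4·99/325)=0.1793>−1
Confirm numerically:
  x=-2.563: |R|=0.43801 <1
  x=-2.239: |R|=0.28807 <1
  x=-2.001: |R|=0.21868 <1
  x=-1.853: |R|=0.19293 <1
  x=-3.853: |R|=1.66920 >1
  x=-3.307: |R|=1.02435 >1
So |R|<1 on (-3.2828, 0).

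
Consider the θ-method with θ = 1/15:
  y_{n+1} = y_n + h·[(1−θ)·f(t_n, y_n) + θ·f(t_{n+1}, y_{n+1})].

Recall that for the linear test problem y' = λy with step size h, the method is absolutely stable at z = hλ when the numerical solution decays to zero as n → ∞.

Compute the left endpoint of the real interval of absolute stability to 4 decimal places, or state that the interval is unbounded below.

left endpoint -2.3077.

On y'=λy, z=hλ:
  y_{n+1} = y_n + z·[14/15·y_n + 1/15·y_{n+1}] ⇒ (1 − 1/15z)y_{n+1} = (1 + 14/15z)y_n
  so R(z) = (1 + 14/15z)/(1 − 1/15z).

Boundary: |R(x)|=1, x<0.
x=-1.59: |R|=0.4376
R=−1: 1+14/15x = −1+1/15x ⇒ -13/15x=2 ⇒ x=2/(-13/15)=-2.3077
Confirm numerically:
  x=-1.866: |R|=0.65955 <1
  x=-1.742: |R|=0.56075 <1
  x=-1.707: |R|=0.53259 <1
  x=-1.032: |R|=0.03443 <1
  x=-2.772: |R|=1.33964 >1
  x=-2.581: |R|=1.20209 >1
  x=-2.399: |R|=1.06822 >1
Stable set (-2.3077, 0).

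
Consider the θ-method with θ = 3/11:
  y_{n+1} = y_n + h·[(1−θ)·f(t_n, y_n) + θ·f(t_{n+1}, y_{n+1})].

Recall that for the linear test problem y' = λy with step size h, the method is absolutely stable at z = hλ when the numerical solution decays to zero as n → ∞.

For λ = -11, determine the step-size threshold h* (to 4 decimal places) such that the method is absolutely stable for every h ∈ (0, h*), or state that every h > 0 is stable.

Set f=λy, z=hλ:
  y_{n+1} = y_n + z·[8/11·y_n + 3/11·y_{n+1}] ⇒ (1 − 3/11z)y_{n+1} = (1 + 8/11z)y_n
  so R(z) = (1 + 8/11z)/(1 − 3/11z).

Boundary: |R(x)|=1, x<0.
x=-1.56: |R|=0.0944
R=−1: 1+8/11x = −1+3/11x ⇒ -5/11x=2 ⇒ x=2/(-5/11)=-4.4000
Confirm numerically:
  x=-3.872: |R|=0.88327 <1
  x=-3.117: |R|=0.68478 <1
  x=-2.630: |R|=0.53150 <1
  x=-4.677: |R|=1.05533 >1
  x=-4.492: |R|=1.01879 >1
So |R|<1 on (-4.4000, 0).

(-4.4000,0); λ=-11 ⇒ h* = (22/5)/11 = 0.4000.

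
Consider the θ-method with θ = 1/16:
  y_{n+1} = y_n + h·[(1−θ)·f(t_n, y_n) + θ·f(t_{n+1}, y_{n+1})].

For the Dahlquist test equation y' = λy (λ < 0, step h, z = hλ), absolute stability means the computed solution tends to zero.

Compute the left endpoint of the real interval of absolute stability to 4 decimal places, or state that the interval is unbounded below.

On y'=λy, z=hλ:
  y_{n+1} = y_n + z·[15/16·y_n + 1/16·y_{n+1}] ⇒ (1 − 1/16z)y_{n+1} = (1 + 15/16z)y_n
  R(z) = (1 + 15/16z)/(1 − 1/16z).

Need |R(x)|<1, x<0.
x=-0.92: |R|=0.1300
R=−1: 1+15/16x = −1+1/16x ⇒ -7/8x=2 ⇒ x=2/(-7/8)=-2.2857
Confirm numerically:
  x=-1.936: |R|=0.72703 <1
  x=-1.902: |R|=0.69992 <1
  x=-1.171: |R|=0.09114 <1
  x=-2.665: |R|=1.28449 >1
  x=-2.483: |R|=1.14943 >1
Interval (-2.2857, 0).

z* = -2.2857.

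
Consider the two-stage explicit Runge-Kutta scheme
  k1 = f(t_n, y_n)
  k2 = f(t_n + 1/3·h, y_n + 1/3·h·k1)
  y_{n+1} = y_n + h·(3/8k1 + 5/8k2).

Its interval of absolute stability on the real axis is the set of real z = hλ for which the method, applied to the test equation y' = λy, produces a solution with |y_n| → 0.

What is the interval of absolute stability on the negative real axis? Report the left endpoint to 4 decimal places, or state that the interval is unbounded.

(-4.8000, 0).

On y'=λy, z=hλ:
  k1=λy_n ⇒ h·k1=z·y_n;  k2=λ(1+1/3z)y_n ⇒ h·k2=z(1+1/3z)y_n
  y_{n+1}/y_n = 1 + 3/8z + 5/8z(1+1/3z) = 1 + z + 5/24z²
  so R(z) = 1 + z + 5/24z².

Need |R(x)|<1, x<0.
x=-1.71: |R|=0.1008
R=1: x+5/24x²=0 ⇒ x=−24/5=-4.8000; min R=1−1/(4·5/24)=-0.2000>−1
Confirm numerically:
  x=-3.086: |R|=0.10196 <1
  x=-2.804: |R|=0.16600 <1
  x=-2.745: |R|=0.17520 <1
  x=-1.964: |R|=0.16040 <1
  x=-5.222: |R|=1.45910 >1
  x=-5.083: |R|=1.29969 >1
  x=-4.973: |R|=1.17924 >1
Interval (-4.8000, 0).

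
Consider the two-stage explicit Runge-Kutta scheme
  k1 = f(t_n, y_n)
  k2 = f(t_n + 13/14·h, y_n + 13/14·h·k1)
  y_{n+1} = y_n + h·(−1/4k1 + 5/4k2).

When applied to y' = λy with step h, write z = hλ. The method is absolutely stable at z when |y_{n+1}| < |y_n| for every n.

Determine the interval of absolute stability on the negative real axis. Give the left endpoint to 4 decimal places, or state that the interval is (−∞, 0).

On y'=λy, z=hλ:
  k1=λy_n ⇒ h·k1=z·y_n;  k2=λ(1+13/14z)y_n ⇒ h·k2=z(1+13/14z)y_n
  y_{n+1}/y_n = 1 − 1/4z + 5/4z(1+13/14z) = 1 + z + 65/56z²
  Hence R(z) = 1 + z + 65/56z².

Need |R(x)|<1, x<0.
x=-0.95: |R|=1.0975
R=1: x+65/56x²=0 ⇒ x=−56/65=-0.8615; min R=1−1/(4·65/56)=0.7846>−1
Confirm numerically:
  x=-0.485: |R|=0.78803 <1
  x=-0.421: |R|=0.78473 <1
  x=-0.396: |R|=0.78602 <1
  x=-0.353: |R|=0.79164 <1
  x=-1.394: |R|=1.86154 >1
  x=-1.124: |R|=1.34242 >1
  x=-1.065: |R|=1.25151 >1
Interval (-0.8615, 0).

z∈(-0.8615,0).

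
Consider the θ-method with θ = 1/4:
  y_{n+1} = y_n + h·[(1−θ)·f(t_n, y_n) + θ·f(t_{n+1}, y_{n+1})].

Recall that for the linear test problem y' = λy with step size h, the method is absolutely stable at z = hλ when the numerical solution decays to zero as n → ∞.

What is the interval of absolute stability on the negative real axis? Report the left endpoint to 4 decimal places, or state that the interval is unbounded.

On y'=λy, z=hλ:
  y_{n+1} = y_n + z·[3/4·y_n + 1/4·y_{n+1}] ⇒ (1 − 1/4z)y_{n+1} = (1 + 3/4z)y_n
  so R(z) = (1 + 3/4z)/(1 − 1/4z).

Need |R(x)|<1, x<0.
x=-0.57: |R|=0.5011
R=−1: 1+3/4x = −1+1/4x ⇒ -1/2x=2 ⇒ x=2/(-1/2)=-4.0000
Confirm numerically:
  x=-3.916: |R|=0.97878 <1
  x=-3.116: |R|=0.75155 <1
  x=-2.730: |R|=0.62259 <1
  x=-1.893: |R|=0.28491 <1
  x=-4.367: |R|=1.08773 >1
  x=-4.129: |R|=1.03174 >1
Stable set (-4.0000, 0).

(-4.0000, 0).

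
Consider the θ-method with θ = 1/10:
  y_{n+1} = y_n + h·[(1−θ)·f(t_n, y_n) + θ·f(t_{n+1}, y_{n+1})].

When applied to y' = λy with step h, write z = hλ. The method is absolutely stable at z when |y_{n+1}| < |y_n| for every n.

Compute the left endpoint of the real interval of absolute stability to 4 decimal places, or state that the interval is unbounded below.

Test eqn y'=λy, z=hλ:
  y_{n+1} = y_n + z·[9/10·y_n + 1/10·y_{n+1}] ⇒ (1 − 1/10z)y_{n+1} = (1 + 9/10z)y_n
  so R(z) = (1 + 9/10z)/(1 − 1/10z).

Solve |R(x)|<1 on ℝ⁻.
x=-1.45: |R|=0.2664
R=−1: 1+9/10x = −1+1/10x ⇒ -4/5x=2 ⇒ x=2/(-4/5)=-2.5000
Confirm numerically:
  x=-1.817: |R|=0.53762 <1
  x=-1.595: |R|=0.37559 <1
  x=-1.210: |R|=0.07939 <1
  x=-2.748: |R|=1.15563 >1
  x=-2.602: |R|=1.06475 >1
So |R|<1 on (-2.5000, 0).

z* = -2.5000.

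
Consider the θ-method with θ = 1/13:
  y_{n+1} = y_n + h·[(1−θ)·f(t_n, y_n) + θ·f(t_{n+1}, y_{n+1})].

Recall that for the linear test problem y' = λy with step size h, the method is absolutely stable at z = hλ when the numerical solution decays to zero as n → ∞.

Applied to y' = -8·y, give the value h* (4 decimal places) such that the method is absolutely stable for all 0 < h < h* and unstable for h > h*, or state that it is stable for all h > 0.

With y'=λy (z=hλ):
  y_{n+1} = y_n + z·[12/13·y_n + 1/13·y_{n+1}] ⇒ (1 − 1/13z)y_{n+1} = (1 + 12/13z)y_n
  Hence R(z) = (1 + 12/13z)/(1 − 1/13z).

Need |R(x)|<1, x<0.
x=-1.7: |R|=0.5034
R=−1: 1+12/13x = −1+1/13x ⇒ -11/13x=2 ⇒ x=2/(-11/13)=-2.3636
Confirm numerically:
  x=-1.861: |R|=0.62795 <1
  x=-1.732: |R|=0.52837 <1
  x=-1.569: |R|=0.40003 <1
  x=-1.215: |R|=0.11115 <1
  x=-2.859: |R|=1.34359 >1
  x=-2.606: |R|=1.17083 >1
  x=-2.420: |R|=1.04021 >1
Interval (-2.3636, 0).

(-2.3636,0); λ=-8 ⇒ h* = (26/11)/8 = 0.2955.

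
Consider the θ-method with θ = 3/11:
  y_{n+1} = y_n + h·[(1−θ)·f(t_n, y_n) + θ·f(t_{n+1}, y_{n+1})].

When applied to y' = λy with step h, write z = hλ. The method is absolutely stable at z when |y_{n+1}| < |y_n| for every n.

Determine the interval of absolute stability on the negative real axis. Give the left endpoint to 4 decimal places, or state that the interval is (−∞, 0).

Set f=λy, z=hλ:
  y_{n+1} = y_n + z·[8/11·y_n + 3/11·y_{n+1}] ⇒ (1 − 3/11z)y_{n+1} = (1 + 8/11z)y_n
  R(z) = (1 + 8/11z)/(1 − 3/11z).

Solve |R(x)|<1 on ℝ⁻.
x=-1.64: |R|=0.1332
R=−1: 1+8/11x = −1+3/11x ⇒ -5/11x=2 ⇒ x=2/(-5/11)=-4.4000
Confirm numerically:
  x=-4.195: |R|=0.95654 <1
  x=-3.036: |R|=0.66083 <1
  x=-1.882: |R|=0.24366 <1
  x=-4.998: |R|=1.11503 >1
  x=-4.960: |R|=1.10819 >1
Interval (-4.4000, 0).

(-4.4000, 0).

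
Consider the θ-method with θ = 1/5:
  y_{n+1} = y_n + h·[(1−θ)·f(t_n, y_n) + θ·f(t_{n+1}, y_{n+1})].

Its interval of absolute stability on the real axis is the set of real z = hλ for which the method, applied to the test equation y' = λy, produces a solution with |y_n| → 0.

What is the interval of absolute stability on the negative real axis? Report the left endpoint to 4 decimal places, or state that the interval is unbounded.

Set f=λy, z=hλ:
  y_{n+1} = y_n + z·[4/5·y_n + 1/5·y_{n+1}] ⇒ (1 − 1/5z)y_{n+1} = (1 + 4/5z)y_n
  so R(z) = (1 + 4/5z)/(1 − 1/5z).

Boundary: |R(x)|=1, x<0.
x=-1.5: |R|=0.1538
R=−1: 1+4/5x = −1+1/5x ⇒ -3/5x=2 ⇒ x=2/(-3/5)=-3.3333
Confirm numerically:
  x=-2.989: |R|=0.87070 <1
  x=-2.644: |R|=0.72946 <1
  x=-2.589: |R|=0.70576 <1
  x=-1.631: |R|=0.22983 <1
  x=-3.882: |R|=1.18532 >1
  x=-3.559: |R|=1.07910 >1
  x=-3.399: |R|=1.02346 >1
Interval (-3.3333, 0).

z∈(-3.3333,0).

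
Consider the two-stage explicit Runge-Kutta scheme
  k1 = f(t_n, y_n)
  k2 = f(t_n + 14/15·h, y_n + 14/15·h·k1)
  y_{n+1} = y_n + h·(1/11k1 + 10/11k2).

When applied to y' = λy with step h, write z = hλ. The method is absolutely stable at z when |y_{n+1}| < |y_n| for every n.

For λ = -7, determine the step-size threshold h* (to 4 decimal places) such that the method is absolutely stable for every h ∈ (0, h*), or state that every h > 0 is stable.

Test eqn y'=λy, z=hλ:
  k1=λy_n ⇒ h·k1=z·y_n;  k2=λ(1+14/15z)y_n ⇒ h·k2=z(1+14/15z)y_n
  y_{n+1}/y_n = 1 + 1/11z + 10/11z(1+14/15z) = 1 + z + 28/33z²
  Hence R(z) = 1 + z + 28/33z².

Need |R(x)|<1, x<0.
x=-1.45: |R|=1.3339
R=1: x+28/33x²=0 ⇒ x=−33/28=-1.1786; min R=1−1/(4·28/33)=0.7054>−1
Confirm numerically:
  x=-0.915: |R|=0.79537 <1
  x=-0.907: |R|=0.79101 <1
  x=-0.898: |R|=0.78622 <1
  x=-1.655: |R|=1.66902 >1
  x=-1.433: |R|=1.30935 >1
  x=-1.276: |R|=1.10548 >1
Interval (-1.1786, 0).

(-1.1786,0); λ=-7 ⇒ h* = (33/28)/7 = 0.1684.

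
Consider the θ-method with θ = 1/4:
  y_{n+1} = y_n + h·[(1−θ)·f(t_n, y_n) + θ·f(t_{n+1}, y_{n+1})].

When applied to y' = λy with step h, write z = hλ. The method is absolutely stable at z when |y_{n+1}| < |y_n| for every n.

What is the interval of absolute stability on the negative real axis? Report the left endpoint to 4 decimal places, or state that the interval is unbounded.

Test eqn y'=λy, z=hλ:
  y_{n+1} = y_n + z·[3/4·y_n + 1/4·y_{n+1}] ⇒ (1 − 1/4z)y_{n+1} = (1 + 3/4z)y_n
  ⇒ R(z) = (1 + 3/4z)/(1 − 1/4z).

Need |R(x)|<1, x<0.
x=-1.08: |R|=0.1496
R=−1: 1+3/4x = −1+1/4x ⇒ -1/2x=2 ⇒ x=2/(-1/2)=-4.0000
Confirm numerically:
  x=-3.814: |R|=0.95239 <1
  x=-3.123: |R|=0.75376 <1
  x=-2.566: |R|=0.56320 <1
  x=-1.883: |R|=0.28030 <1
  x=-4.468: |R|=1.11053 >1
  x=-4.321: |R|=1.07715 >1
  x=-4.076: |R|=1.01882 >1
Stable set (-4.0000, 0).

z∈(-4.0000,0).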